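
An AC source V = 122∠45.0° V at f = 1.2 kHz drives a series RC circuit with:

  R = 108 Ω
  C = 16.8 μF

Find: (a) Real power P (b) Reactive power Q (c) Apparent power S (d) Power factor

Step 1 — Angular frequency: ω = 2π·f = 2π·1200 = 7540 rad/s.
Step 2 — Component impedances:
  R: Z = R = 108 Ω
  C: Z = 1/(jωC) = -j/(ω·C) = 0 - j7.895 Ω
Step 3 — Series combination: Z_total = R + C = 108 - j7.895 Ω = 108.3∠-4.2° Ω.
Step 4 — Source phasor: V = 122∠45.0° V = 86.27 + j86.27 V.
Step 5 — Current: I = V / Z = 0.7364 + j0.8526 A = 1.127∠49.2° A.
Step 6 — Complex power: S = V·I* = 137.1 - j10.02 VA.
Step 7 — Real power: P = Re(S) = 137.1 W.
Step 8 — Reactive power: Q = Im(S) = -10.02 VAR.
Step 9 — Apparent power: |S| = 137.4 VA.
Step 10 — Power factor: PF = P/|S| = 0.9973 (leading).

(a) P = 137.1 W  (b) Q = -10.02 VAR  (c) S = 137.4 VA  (d) PF = 0.9973 (leading)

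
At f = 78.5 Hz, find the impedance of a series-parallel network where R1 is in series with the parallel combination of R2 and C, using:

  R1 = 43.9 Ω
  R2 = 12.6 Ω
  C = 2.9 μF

Step 1 — Angular frequency: ω = 2π·f = 2π·78.5 = 493.2 rad/s.
Step 2 — Component impedances:
  R1: Z = R = 43.9 Ω
  R2: Z = R = 12.6 Ω
  C: Z = 1/(jωC) = -j/(ω·C) = 0 - j699.1 Ω
Step 3 — Parallel branch: R2 || C = 1/(1/R2 + 1/C) = 12.6 - j0.227 Ω.
Step 4 — Series with R1: Z_total = R1 + (R2 || C) = 56.5 - j0.227 Ω = 56.5∠-0.2° Ω.

Z = 56.5 - j0.227 Ω = 56.5∠-0.2° Ω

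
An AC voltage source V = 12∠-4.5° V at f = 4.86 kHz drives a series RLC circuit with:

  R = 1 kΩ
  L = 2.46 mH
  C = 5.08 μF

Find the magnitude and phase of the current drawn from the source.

Step 1 — Angular frequency: ω = 2π·f = 2π·4860 = 3.054e+04 rad/s.
Step 2 — Component impedances:
  R: Z = R = 1000 Ω
  L: Z = jωL = j·3.054e+04·0.00246 = 0 + j75.12 Ω
  C: Z = 1/(jωC) = -j/(ω·C) = 0 - j6.446 Ω
Step 3 — Series combination: Z_total = R + L + C = 1000 + j68.67 Ω = 1002∠3.9° Ω.
Step 4 — Source phasor: V = 12∠-4.5° V = 11.96 - j0.9415 V.
Step 5 — Ohm's law: I = V / Z_total = (11.96 - j0.9415) / (1000 + j68.67) = 0.01184 - j0.001755 A.
Step 6 — Convert to polar: |I| = 0.01197 A, ∠I = -8.4°.

I = 0.01197∠-8.4° A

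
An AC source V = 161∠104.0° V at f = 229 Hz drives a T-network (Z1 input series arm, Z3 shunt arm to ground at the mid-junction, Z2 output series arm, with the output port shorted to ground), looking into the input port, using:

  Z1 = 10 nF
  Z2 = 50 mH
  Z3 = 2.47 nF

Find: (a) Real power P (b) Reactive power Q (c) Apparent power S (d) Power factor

Step 1 — Angular frequency: ω = 2π·f = 2π·229 = 1439 rad/s.
Step 2 — Component impedances:
  Z1: Z = 1/(jωC) = -j/(ω·C) = 0 - j6.95e+04 Ω
  Z2: Z = jωL = j·1439·0.05 = 0 + j71.94 Ω
  Z3: Z = 1/(jωC) = -j/(ω·C) = 0 - j2.814e+05 Ω
Step 3 — With the output port shorted to ground, the output series arm Z2 runs from the junction to ground; the shunt arm Z3 also runs from the junction to ground. They appear in parallel: Z3 || Z2 = 0 + j71.96 Ω.
Step 4 — Series with input arm Z1: Z_in = Z1 + (Z3 || Z2) = 0 - j6.943e+04 Ω = 6.943e+04∠-90.0° Ω.
Step 5 — Source phasor: V = 161∠104.0° V = -38.95 + j156.2 V.
Step 6 — Current: I = V / Z = -0.00225 - j0.000561 A = 0.002319∠-166.0° A.
Step 7 — Complex power: S = V·I* = 0 - j0.3734 VA.
Step 8 — Real power: P = Re(S) = 0 W.
Step 9 — Reactive power: Q = Im(S) = -0.3734 VAR.
Step 10 — Apparent power: |S| = 0.3734 VA.
Step 11 — Power factor: PF = P/|S| = 0 (leading).

(a) P = 0 W  (b) Q = -0.3734 VAR  (c) S = 0.3734 VA  (d) PF = 0 (leading)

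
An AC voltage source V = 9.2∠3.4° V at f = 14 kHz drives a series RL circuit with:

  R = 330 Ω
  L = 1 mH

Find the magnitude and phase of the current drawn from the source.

Step 1 — Angular frequency: ω = 2π·f = 2π·1.4e+04 = 8.796e+04 rad/s.
Step 2 — Component impedances:
  R: Z = R = 330 Ω
  L: Z = jωL = j·8.796e+04·0.001 = 0 + j87.96 Ω
Step 3 — Series combination: Z_total = R + L = 330 + j87.96 Ω = 341.5∠14.9° Ω.
Step 4 — Source phasor: V = 9.2∠3.4° V = 9.184 + j0.5456 V.
Step 5 — Ohm's law: I = V / Z_total = (9.184 + j0.5456) / (330 + j87.96) = 0.02639 - j0.005382 A.
Step 6 — Convert to polar: |I| = 0.02694 A, ∠I = -11.5°.

I = 0.02694∠-11.5° A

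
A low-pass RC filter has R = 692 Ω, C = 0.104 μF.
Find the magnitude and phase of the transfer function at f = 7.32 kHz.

Step 1 — Angular frequency: ω = 2π·7320 = 4.599e+04 rad/s.
Step 2 — Transfer function: H(jω) = 1/(1 + jωRC).
Step 3 — Denominator: 1 + jωRC = 1 + j·4.599e+04·692·1.04e-07 = 1 + j3.31.
Step 4 — H = 0.08364 - j0.2768.
Step 5 — Magnitude: |H| = 0.2892 (-10.8 dB); phase: φ = -73.2°.

|H| = 0.2892 (-10.8 dB), φ = -73.2°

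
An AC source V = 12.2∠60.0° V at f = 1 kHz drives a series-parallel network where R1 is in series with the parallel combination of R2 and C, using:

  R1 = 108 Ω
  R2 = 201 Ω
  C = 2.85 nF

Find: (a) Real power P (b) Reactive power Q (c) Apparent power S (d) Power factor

Step 1 — Angular frequency: ω = 2π·f = 2π·1000 = 6283 rad/s.
Step 2 — Component impedances:
  R1: Z = R = 108 Ω
  R2: Z = R = 201 Ω
  C: Z = 1/(jωC) = -j/(ω·C) = 0 - j5.584e+04 Ω
Step 3 — Parallel branch: R2 || C = 1/(1/R2 + 1/C) = 201 - j0.7235 Ω.
Step 4 — Series with R1: Z_total = R1 + (R2 || C) = 309 - j0.7235 Ω = 309∠-0.1° Ω.
Step 5 — Source phasor: V = 12.2∠60.0° V = 6.1 + j10.57 V.
Step 6 — Current: I = V / Z = 0.01966 + j0.03424 A = 0.03948∠60.1° A.
Step 7 — Complex power: S = V·I* = 0.4817 - j0.001128 VA.
Step 8 — Real power: P = Re(S) = 0.4817 W.
Step 9 — Reactive power: Q = Im(S) = -0.001128 VAR.
Step 10 — Apparent power: |S| = 0.4817 VA.
Step 11 — Power factor: PF = P/|S| = 1 (leading).

(a) P = 0.4817 W  (b) Q = -0.001128 VAR  (c) S = 0.4817 VA  (d) PF = 1 (leading)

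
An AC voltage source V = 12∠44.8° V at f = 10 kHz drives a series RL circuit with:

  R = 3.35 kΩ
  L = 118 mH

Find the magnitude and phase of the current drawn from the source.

Step 1 — Angular frequency: ω = 2π·f = 2π·1e+04 = 6.283e+04 rad/s.
Step 2 — Component impedances:
  R: Z = R = 3350 Ω
  L: Z = jωL = j·6.283e+04·0.118 = 0 + j7414 Ω
Step 3 — Series combination: Z_total = R + L = 3350 + j7414 Ω = 8136∠65.7° Ω.
Step 4 — Source phasor: V = 12∠44.8° V = 8.515 + j8.456 V.
Step 5 — Ohm's law: I = V / Z_total = (8.515 + j8.456) / (3350 + j7414) = 0.001378 - j0.0005258 A.
Step 6 — Convert to polar: |I| = 0.001475 A, ∠I = -20.9°.

I = 0.001475∠-20.9° A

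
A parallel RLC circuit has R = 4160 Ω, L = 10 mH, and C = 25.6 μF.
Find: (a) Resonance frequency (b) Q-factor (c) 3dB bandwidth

Step 1 — Resonance: ω₀ = 1/√(LC) = 1/√(0.01·2.56e-05) = 1976 rad/s.
Step 2 — f₀ = ω₀/(2π) = 314.6 Hz.
Step 3 — Parallel Q: Q = R/(ω₀L) = 4160/(1976·0.01) = 210.5.
Step 4 — Bandwidth: Δω = ω₀/Q = 9.39 rad/s; BW = Δω/(2π) = 1.494 Hz.

(a) f₀ = 314.6 Hz  (b) Q = 210.5  (c) BW = 1.494 Hz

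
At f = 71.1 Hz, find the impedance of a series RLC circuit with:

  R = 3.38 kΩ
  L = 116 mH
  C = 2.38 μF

Step 1 — Angular frequency: ω = 2π·f = 2π·71.1 = 446.7 rad/s.
Step 2 — Component impedances:
  R: Z = R = 3380 Ω
  L: Z = jωL = j·446.7·0.116 = 0 + j51.82 Ω
  C: Z = 1/(jωC) = -j/(ω·C) = 0 - j940.5 Ω
Step 3 — Series combination: Z_total = R + L + C = 3380 - j888.7 Ω = 3495∠-14.7° Ω.

Z = 3380 - j888.7 Ω = 3495∠-14.7° Ω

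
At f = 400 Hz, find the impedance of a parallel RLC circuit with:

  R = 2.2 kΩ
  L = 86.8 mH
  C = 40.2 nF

Step 1 — Angular frequency: ω = 2π·f = 2π·400 = 2513 rad/s.
Step 2 — Component impedances:
  R: Z = R = 2200 Ω
  L: Z = jωL = j·2513·0.0868 = 0 + j218.2 Ω
  C: Z = 1/(jωC) = -j/(ω·C) = 0 - j9898 Ω
Step 3 — Parallel combination: 1/Z_total = 1/R + 1/L + 1/C; Z_total = 22.39 + j220.8 Ω = 221.9∠84.2° Ω.

Z = 22.39 + j220.8 Ω = 221.9∠84.2° Ω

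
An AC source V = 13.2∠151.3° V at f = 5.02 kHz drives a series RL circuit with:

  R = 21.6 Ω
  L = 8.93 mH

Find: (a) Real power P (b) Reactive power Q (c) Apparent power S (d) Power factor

Step 1 — Angular frequency: ω = 2π·f = 2π·5020 = 3.154e+04 rad/s.
Step 2 — Component impedances:
  R: Z = R = 21.6 Ω
  L: Z = jωL = j·3.154e+04·0.00893 = 0 + j281.7 Ω
Step 3 — Series combination: Z_total = R + L = 21.6 + j281.7 Ω = 282.5∠85.6° Ω.
Step 4 — Source phasor: V = 13.2∠151.3° V = -11.58 + j6.339 V.
Step 5 — Current: I = V / Z = 0.01924 + j0.04258 A = 0.04673∠65.7° A.
Step 6 — Complex power: S = V·I* = 0.04716 + j0.615 VA.
Step 7 — Real power: P = Re(S) = 0.04716 W.
Step 8 — Reactive power: Q = Im(S) = 0.615 VAR.
Step 9 — Apparent power: |S| = 0.6168 VA.
Step 10 — Power factor: PF = P/|S| = 0.07646 (lagging).

(a) P = 0.04716 W  (b) Q = 0.615 VAR  (c) S = 0.6168 VA  (d) PF = 0.07646 (lagging)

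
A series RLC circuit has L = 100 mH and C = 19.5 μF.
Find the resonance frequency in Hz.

Step 1 — Resonance condition Im(Z)=0 gives ω₀ = 1/√(LC).
Step 2 — ω₀ = 1/√(0.1·1.95e-05) = 716.1 rad/s.
Step 3 — f₀ = ω₀/(2π) = 114 Hz.

f₀ = 114 Hz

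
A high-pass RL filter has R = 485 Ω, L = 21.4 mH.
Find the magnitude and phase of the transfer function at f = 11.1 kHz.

Step 1 — Angular frequency: ω = 2π·1.11e+04 = 6.974e+04 rad/s.
Step 2 — Transfer function: H(jω) = jωL/(R + jωL).
Step 3 — Numerator jωL = j·1493; denominator R + jωL = 485 + j1493.
Step 4 — H = 0.9045 + j0.2939.
Step 5 — Magnitude: |H| = 0.951 (-0.4 dB); phase: φ = 18.0°.

|H| = 0.951 (-0.4 dB), φ = 18.0°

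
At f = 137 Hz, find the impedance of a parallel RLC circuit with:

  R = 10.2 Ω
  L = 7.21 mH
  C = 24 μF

Step 1 — Angular frequency: ω = 2π·f = 2π·137 = 860.8 rad/s.
Step 2 — Component impedances:
  R: Z = R = 10.2 Ω
  L: Z = jωL = j·860.8·0.00721 = 0 + j6.206 Ω
  C: Z = 1/(jωC) = -j/(ω·C) = 0 - j48.4 Ω
Step 3 — Parallel combination: 1/Z_total = 1/R + 1/L + 1/C; Z_total = 3.341 + j4.787 Ω = 5.838∠55.1° Ω.

Z = 3.341 + j4.787 Ω = 5.838∠55.1° Ω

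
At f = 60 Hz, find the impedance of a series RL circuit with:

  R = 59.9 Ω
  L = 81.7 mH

Step 1 — Angular frequency: ω = 2π·f = 2π·60 = 377 rad/s.
Step 2 — Component impedances:
  R: Z = R = 59.9 Ω
  L: Z = jωL = j·377·0.0817 = 0 + j30.8 Ω
Step 3 — Series combination: Z_total = R + L = 59.9 + j30.8 Ω = 67.35∠27.2° Ω.

Z = 59.9 + j30.8 Ω = 67.35∠27.2° Ω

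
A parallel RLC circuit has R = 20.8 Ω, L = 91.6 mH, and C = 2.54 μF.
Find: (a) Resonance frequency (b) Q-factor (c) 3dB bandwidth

Step 1 — Resonance: ω₀ = 1/√(LC) = 1/√(0.0916·2.54e-06) = 2073 rad/s.
Step 2 — f₀ = ω₀/(2π) = 330 Hz.
Step 3 — Parallel Q: Q = R/(ω₀L) = 20.8/(2073·0.0916) = 0.1095.
Step 4 — Bandwidth: Δω = ω₀/Q = 1.893e+04 rad/s; BW = Δω/(2π) = 3012 Hz.

(a) f₀ = 330 Hz  (b) Q = 0.1095  (c) BW = 3012 Hz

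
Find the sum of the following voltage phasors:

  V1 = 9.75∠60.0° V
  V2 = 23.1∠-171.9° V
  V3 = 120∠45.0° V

Step 1 — Convert each phasor to rectangular form:
  V1 = 9.75·(cos(60.0°) + j·sin(60.0°)) = 4.875 + j8.444 V
  V2 = 23.1·(cos(-171.9°) + j·sin(-171.9°)) = -22.87 - j3.255 V
  V3 = 120·(cos(45.0°) + j·sin(45.0°)) = 84.85 + j84.85 V
Step 2 — Sum components: V_total = 66.86 + j90.04 V.
Step 3 — Convert to polar: |V_total| = 112.1 V, ∠V_total = 53.4°.

V_total = 112.1∠53.4° V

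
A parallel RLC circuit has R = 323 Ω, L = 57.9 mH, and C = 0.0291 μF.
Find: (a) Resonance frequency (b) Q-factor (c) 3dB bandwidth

Step 1 — Resonance: ω₀ = 1/√(LC) = 1/√(0.0579·2.91e-08) = 2.436e+04 rad/s.
Step 2 — f₀ = ω₀/(2π) = 3877 Hz.
Step 3 — Parallel Q: Q = R/(ω₀L) = 323/(2.436e+04·0.0579) = 0.229.
Step 4 — Bandwidth: Δω = ω₀/Q = 1.064e+05 rad/s; BW = Δω/(2π) = 1.693e+04 Hz.

(a) f₀ = 3877 Hz  (b) Q = 0.229  (c) BW = 1.693e+04 Hz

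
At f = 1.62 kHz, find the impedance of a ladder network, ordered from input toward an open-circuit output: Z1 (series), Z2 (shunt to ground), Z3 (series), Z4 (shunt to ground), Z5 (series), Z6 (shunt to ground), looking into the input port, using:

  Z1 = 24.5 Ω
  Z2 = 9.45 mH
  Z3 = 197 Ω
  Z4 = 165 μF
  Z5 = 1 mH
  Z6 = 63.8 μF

Step 1 — Angular frequency: ω = 2π·f = 2π·1620 = 1.018e+04 rad/s.
Step 2 — Component impedances:
  Z1: Z = R = 24.5 Ω
  Z2: Z = jωL = j·1.018e+04·0.00945 = 0 + j96.19 Ω
  Z3: Z = R = 197 Ω
  Z4: Z = 1/(jωC) = -j/(ω·C) = 0 - j0.5954 Ω
  Z5: Z = jωL = j·1.018e+04·0.001 = 0 + j10.18 Ω
  Z6: Z = 1/(jωC) = -j/(ω·C) = 0 - j1.54 Ω
Step 3 — Ladder network (open output): work backward from the far end, alternating series and parallel combinations. Z_in = 62.52 + j77.75 Ω = 99.77∠51.2° Ω.

Z = 62.52 + j77.75 Ω = 99.77∠51.2° Ω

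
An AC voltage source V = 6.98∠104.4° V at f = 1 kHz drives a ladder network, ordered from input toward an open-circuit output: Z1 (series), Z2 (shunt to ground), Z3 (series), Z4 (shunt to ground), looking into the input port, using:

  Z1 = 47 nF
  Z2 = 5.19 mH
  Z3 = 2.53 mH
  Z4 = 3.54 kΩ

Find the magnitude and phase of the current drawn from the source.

Step 1 — Angular frequency: ω = 2π·f = 2π·1000 = 6283 rad/s.
Step 2 — Component impedances:
  Z1: Z = 1/(jωC) = -j/(ω·C) = 0 - j3386 Ω
  Z2: Z = jωL = j·6283·0.00519 = 0 + j32.61 Ω
  Z3: Z = jωL = j·6283·0.00253 = 0 + j15.9 Ω
  Z4: Z = R = 3540 Ω
Step 3 — Ladder network (open output): work backward from the far end, alternating series and parallel combinations. Z_in = 0.3003 - j3354 Ω = 3354∠-90.0° Ω.
Step 4 — Source phasor: V = 6.98∠104.4° V = -1.736 + j6.761 V.
Step 5 — Ohm's law: I = V / Z_total = (-1.736 + j6.761) / (0.3003 - j3354) = -0.002016 - j0.0005174 A.
Step 6 — Convert to polar: |I| = 0.002081 A, ∠I = -165.6°.

I = 0.002081∠-165.6° A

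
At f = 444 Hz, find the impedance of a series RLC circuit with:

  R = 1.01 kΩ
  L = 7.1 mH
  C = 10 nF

Step 1 — Angular frequency: ω = 2π·f = 2π·444 = 2790 rad/s.
Step 2 — Component impedances:
  R: Z = R = 1010 Ω
  L: Z = jωL = j·2790·0.0071 = 0 + j19.81 Ω
  C: Z = 1/(jωC) = -j/(ω·C) = 0 - j3.585e+04 Ω
Step 3 — Series combination: Z_total = R + L + C = 1010 - j3.583e+04 Ω = 3.584e+04∠-88.4° Ω.

Z = 1010 - j3.583e+04 Ω = 3.584e+04∠-88.4° Ω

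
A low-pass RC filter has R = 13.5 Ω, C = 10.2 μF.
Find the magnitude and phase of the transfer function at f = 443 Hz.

Step 1 — Angular frequency: ω = 2π·443 = 2783 rad/s.
Step 2 — Transfer function: H(jω) = 1/(1 + jωRC).
Step 3 — Denominator: 1 + jωRC = 1 + j·2783·13.5·1.02e-05 = 1 + j0.3833.
Step 4 — H = 0.8719 - j0.3342.
Step 5 — Magnitude: |H| = 0.9338 (-0.6 dB); phase: φ = -21.0°.

|H| = 0.9338 (-0.6 dB), φ = -21.0°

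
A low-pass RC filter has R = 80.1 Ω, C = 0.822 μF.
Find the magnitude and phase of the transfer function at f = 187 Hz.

Step 1 — Angular frequency: ω = 2π·187 = 1175 rad/s.
Step 2 — Transfer function: H(jω) = 1/(1 + jωRC).
Step 3 — Denominator: 1 + jωRC = 1 + j·1175·80.1·8.22e-07 = 1 + j0.07736.
Step 4 — H = 0.9941 - j0.0769.
Step 5 — Magnitude: |H| = 0.997 (-0.0 dB); phase: φ = -4.4°.

|H| = 0.997 (-0.0 dB), φ = -4.4°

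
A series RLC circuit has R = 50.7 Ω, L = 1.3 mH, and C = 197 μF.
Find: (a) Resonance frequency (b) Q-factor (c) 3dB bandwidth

Step 1 — Resonance condition Im(Z)=0 gives ω₀ = 1/√(LC).
Step 2 — ω₀ = 1/√(0.0013·0.000197) = 1976 rad/s.
Step 3 — f₀ = ω₀/(2π) = 314.5 Hz.
Step 4 — Series Q: Q = ω₀L/R = 1976·0.0013/50.7 = 0.05067.
Step 5 — 3dB bandwidth: Δω = ω₀/Q = 3.9e+04 rad/s; BW = Δω/(2π) = 6207 Hz.

(a) f₀ = 314.5 Hz  (b) Q = 0.05067  (c) BW = 6207 Hz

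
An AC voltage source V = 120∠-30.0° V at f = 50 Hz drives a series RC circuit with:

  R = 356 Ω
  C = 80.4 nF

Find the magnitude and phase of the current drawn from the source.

Step 1 — Angular frequency: ω = 2π·f = 2π·50 = 314.2 rad/s.
Step 2 — Component impedances:
  R: Z = R = 356 Ω
  C: Z = 1/(jωC) = -j/(ω·C) = 0 - j3.959e+04 Ω
Step 3 — Series combination: Z_total = R + C = 356 - j3.959e+04 Ω = 3.959e+04∠-89.5° Ω.
Step 4 — Source phasor: V = 120∠-30.0° V = 103.9 - j60 V.
Step 5 — Ohm's law: I = V / Z_total = (103.9 - j60) / (356 - j3.959e+04) = 0.001539 + j0.002611 A.
Step 6 — Convert to polar: |I| = 0.003031 A, ∠I = 59.5°.

I = 0.003031∠59.5° A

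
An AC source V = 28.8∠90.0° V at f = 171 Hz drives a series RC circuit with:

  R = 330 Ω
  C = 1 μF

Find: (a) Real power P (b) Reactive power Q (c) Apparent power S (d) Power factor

Step 1 — Angular frequency: ω = 2π·f = 2π·171 = 1074 rad/s.
Step 2 — Component impedances:
  R: Z = R = 330 Ω
  C: Z = 1/(jωC) = -j/(ω·C) = 0 - j930.7 Ω
Step 3 — Series combination: Z_total = R + C = 330 - j930.7 Ω = 987.5∠-70.5° Ω.
Step 4 — Source phasor: V = 28.8∠90.0° V = 0 + j28.8 V.
Step 5 — Current: I = V / Z = -0.02749 + j0.009746 A = 0.02916∠160.5° A.
Step 6 — Complex power: S = V·I* = 0.2807 - j0.7917 VA.
Step 7 — Real power: P = Re(S) = 0.2807 W.
Step 8 — Reactive power: Q = Im(S) = -0.7917 VAR.
Step 9 — Apparent power: |S| = 0.8399 VA.
Step 10 — Power factor: PF = P/|S| = 0.3342 (leading).

(a) P = 0.2807 W  (b) Q = -0.7917 VAR  (c) S = 0.8399 VA  (d) PF = 0.3342 (leading)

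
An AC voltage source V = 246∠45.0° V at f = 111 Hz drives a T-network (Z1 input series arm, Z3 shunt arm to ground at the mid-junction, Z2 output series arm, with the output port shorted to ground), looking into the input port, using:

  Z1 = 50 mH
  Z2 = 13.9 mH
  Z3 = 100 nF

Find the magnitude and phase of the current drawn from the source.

Step 1 — Angular frequency: ω = 2π·f = 2π·111 = 697.4 rad/s.
Step 2 — Component impedances:
  Z1: Z = jωL = j·697.4·0.05 = 0 + j34.87 Ω
  Z2: Z = jωL = j·697.4·0.0139 = 0 + j9.694 Ω
  Z3: Z = 1/(jωC) = -j/(ω·C) = 0 - j1.434e+04 Ω
Step 3 — With the output port shorted to ground, the output series arm Z2 runs from the junction to ground; the shunt arm Z3 also runs from the junction to ground. They appear in parallel: Z3 || Z2 = 0 + j9.701 Ω.
Step 4 — Series with input arm Z1: Z_in = Z1 + (Z3 || Z2) = 0 + j44.57 Ω = 44.57∠90.0° Ω.
Step 5 — Source phasor: V = 246∠45.0° V = 173.9 + j173.9 V.
Step 6 — Ohm's law: I = V / Z_total = (173.9 + j173.9) / (0 + j44.57) = 3.903 - j3.903 A.
Step 7 — Convert to polar: |I| = 5.519 A, ∠I = -45.0°.

I = 5.519∠-45.0° A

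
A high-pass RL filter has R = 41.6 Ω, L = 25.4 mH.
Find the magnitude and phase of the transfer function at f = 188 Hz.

Step 1 — Angular frequency: ω = 2π·188 = 1181 rad/s.
Step 2 — Transfer function: H(jω) = jωL/(R + jωL).
Step 3 — Numerator jωL = j·30; denominator R + jωL = 41.6 + j30.
Step 4 — H = 0.3422 + j0.4744.
Step 5 — Magnitude: |H| = 0.585 (-4.7 dB); phase: φ = 54.2°.

|H| = 0.585 (-4.7 dB), φ = 54.2°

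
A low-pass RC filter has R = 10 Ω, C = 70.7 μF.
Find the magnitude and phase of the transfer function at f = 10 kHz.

Step 1 — Angular frequency: ω = 2π·1e+04 = 6.283e+04 rad/s.
Step 2 — Transfer function: H(jω) = 1/(1 + jωRC).
Step 3 — Denominator: 1 + jωRC = 1 + j·6.283e+04·10·7.07e-05 = 1 + j44.42.
Step 4 — H = 0.0005065 - j0.0225.
Step 5 — Magnitude: |H| = 0.02251 (-33.0 dB); phase: φ = -88.7°.

|H| = 0.02251 (-33.0 dB), φ = -88.7°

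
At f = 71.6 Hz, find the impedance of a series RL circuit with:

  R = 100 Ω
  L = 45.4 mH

Step 1 — Angular frequency: ω = 2π·f = 2π·71.6 = 449.9 rad/s.
Step 2 — Component impedances:
  R: Z = R = 100 Ω
  L: Z = jωL = j·449.9·0.0454 = 0 + j20.42 Ω
Step 3 — Series combination: Z_total = R + L = 100 + j20.42 Ω = 102.1∠11.5° Ω.

Z = 100 + j20.42 Ω = 102.1∠11.5° Ω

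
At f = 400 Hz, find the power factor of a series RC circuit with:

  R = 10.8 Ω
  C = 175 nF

Step 1 — Angular frequency: ω = 2π·f = 2π·400 = 2513 rad/s.
Step 2 — Component impedances:
  R: Z = R = 10.8 Ω
  C: Z = 1/(jωC) = -j/(ω·C) = 0 - j2274 Ω
Step 3 — Series combination: Z_total = R + C = 10.8 - j2274 Ω = 2274∠-89.7° Ω.
Step 4 — Power factor: PF = cos(φ) = Re(Z)/|Z| = 10.8/2273.7 = 0.00475.
Step 5 — Type: Im(Z) = -2274 ⇒ leading (phase φ = -89.7°).

PF = 0.00475 (leading, φ = -89.7°)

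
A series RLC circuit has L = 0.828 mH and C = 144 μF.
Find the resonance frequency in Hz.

Step 1 — Resonance condition Im(Z)=0 gives ω₀ = 1/√(LC).
Step 2 — ω₀ = 1/√(0.000828·0.000144) = 2896 rad/s.
Step 3 — f₀ = ω₀/(2π) = 460.9 Hz.

f₀ = 460.9 Hz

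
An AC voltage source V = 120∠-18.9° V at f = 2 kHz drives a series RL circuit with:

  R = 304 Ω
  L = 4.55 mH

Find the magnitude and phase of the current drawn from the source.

Step 1 — Angular frequency: ω = 2π·f = 2π·2000 = 1.257e+04 rad/s.
Step 2 — Component impedances:
  R: Z = R = 304 Ω
  L: Z = jωL = j·1.257e+04·0.00455 = 0 + j57.18 Ω
Step 3 — Series combination: Z_total = R + L = 304 + j57.18 Ω = 309.3∠10.7° Ω.
Step 4 — Source phasor: V = 120∠-18.9° V = 113.5 - j38.87 V.
Step 5 — Ohm's law: I = V / Z_total = (113.5 - j38.87) / (304 + j57.18) = 0.3375 - j0.1913 A.
Step 6 — Convert to polar: |I| = 0.3879 A, ∠I = -29.6°.

I = 0.3879∠-29.6° A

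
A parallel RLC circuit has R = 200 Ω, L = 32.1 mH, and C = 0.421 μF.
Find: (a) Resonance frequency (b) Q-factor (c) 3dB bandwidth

Step 1 — Resonance: ω₀ = 1/√(LC) = 1/√(0.0321·4.21e-07) = 8602 rad/s.
Step 2 — f₀ = ω₀/(2π) = 1369 Hz.
Step 3 — Parallel Q: Q = R/(ω₀L) = 200/(8602·0.0321) = 0.7243.
Step 4 — Bandwidth: Δω = ω₀/Q = 1.188e+04 rad/s; BW = Δω/(2π) = 1890 Hz.

(a) f₀ = 1369 Hz  (b) Q = 0.7243  (c) BW = 1890 Hz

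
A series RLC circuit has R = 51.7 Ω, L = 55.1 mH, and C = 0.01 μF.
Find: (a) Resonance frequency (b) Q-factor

Step 1 — Resonance condition Im(Z)=0 gives ω₀ = 1/√(LC).
Step 2 — ω₀ = 1/√(0.0551·1e-08) = 4.26e+04 rad/s.
Step 3 — f₀ = ω₀/(2π) = 6780 Hz.
Step 4 — Series Q: Q = ω₀L/R = 4.26e+04·0.0551/51.7 = 45.4.

(a) f₀ = 6780 Hz  (b) Q = 45.4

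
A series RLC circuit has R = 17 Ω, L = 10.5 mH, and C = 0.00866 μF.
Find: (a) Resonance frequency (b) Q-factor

Step 1 — Resonance condition Im(Z)=0 gives ω₀ = 1/√(LC).
Step 2 — ω₀ = 1/√(0.0105·8.66e-09) = 1.049e+05 rad/s.
Step 3 — f₀ = ω₀/(2π) = 1.669e+04 Hz.
Step 4 — Series Q: Q = ω₀L/R = 1.049e+05·0.0105/17 = 64.77.

(a) f₀ = 1.669e+04 Hz  (b) Q = 64.77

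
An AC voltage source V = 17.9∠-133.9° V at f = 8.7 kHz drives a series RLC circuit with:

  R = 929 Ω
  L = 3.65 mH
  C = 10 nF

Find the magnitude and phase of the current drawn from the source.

Step 1 — Angular frequency: ω = 2π·f = 2π·8700 = 5.466e+04 rad/s.
Step 2 — Component impedances:
  R: Z = R = 929 Ω
  L: Z = jωL = j·5.466e+04·0.00365 = 0 + j199.5 Ω
  C: Z = 1/(jωC) = -j/(ω·C) = 0 - j1829 Ω
Step 3 — Series combination: Z_total = R + L + C = 929 - j1630 Ω = 1876∠-60.3° Ω.
Step 4 — Source phasor: V = 17.9∠-133.9° V = -12.41 - j12.9 V.
Step 5 — Ohm's law: I = V / Z_total = (-12.41 - j12.9) / (929 - j1630) = 0.002697 - j0.009152 A.
Step 6 — Convert to polar: |I| = 0.009541 A, ∠I = -73.6°.

I = 0.009541∠-73.6° A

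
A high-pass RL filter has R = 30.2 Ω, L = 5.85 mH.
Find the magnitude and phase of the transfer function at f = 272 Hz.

Step 1 — Angular frequency: ω = 2π·272 = 1709 rad/s.
Step 2 — Transfer function: H(jω) = jωL/(R + jωL).
Step 3 — Numerator jωL = j·9.998; denominator R + jωL = 30.2 + j9.998.
Step 4 — H = 0.09877 + j0.2984.
Step 5 — Magnitude: |H| = 0.3143 (-10.1 dB); phase: φ = 71.7°.

|H| = 0.3143 (-10.1 dB), φ = 71.7°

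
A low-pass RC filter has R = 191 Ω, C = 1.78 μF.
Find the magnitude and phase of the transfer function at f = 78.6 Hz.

Step 1 — Angular frequency: ω = 2π·78.6 = 493.9 rad/s.
Step 2 — Transfer function: H(jω) = 1/(1 + jωRC).
Step 3 — Denominator: 1 + jωRC = 1 + j·493.9·191·1.78e-06 = 1 + j0.1679.
Step 4 — H = 0.9726 - j0.1633.
Step 5 — Magnitude: |H| = 0.9862 (-0.1 dB); phase: φ = -9.5°.

|H| = 0.9862 (-0.1 dB), φ = -9.5°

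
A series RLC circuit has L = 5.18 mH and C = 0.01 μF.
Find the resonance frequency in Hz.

Step 1 — Resonance condition Im(Z)=0 gives ω₀ = 1/√(LC).
Step 2 — ω₀ = 1/√(0.00518·1e-08) = 1.389e+05 rad/s.
Step 3 — f₀ = ω₀/(2π) = 2.211e+04 Hz.

f₀ = 2.211e+04 Hz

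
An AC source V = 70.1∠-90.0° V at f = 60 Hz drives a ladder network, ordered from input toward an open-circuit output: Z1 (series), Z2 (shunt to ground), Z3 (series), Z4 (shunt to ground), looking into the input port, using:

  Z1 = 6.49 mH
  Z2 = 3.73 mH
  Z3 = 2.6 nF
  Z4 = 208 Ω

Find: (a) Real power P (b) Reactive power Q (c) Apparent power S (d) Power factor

Step 1 — Angular frequency: ω = 2π·f = 2π·60 = 377 rad/s.
Step 2 — Component impedances:
  Z1: Z = jωL = j·377·0.00649 = 0 + j2.447 Ω
  Z2: Z = jωL = j·377·0.00373 = 0 + j1.406 Ω
  Z3: Z = 1/(jωC) = -j/(ω·C) = 0 - j1.02e+06 Ω
  Z4: Z = R = 208 Ω
Step 3 — Ladder network (open output): work backward from the far end, alternating series and parallel combinations. Z_in = 0 + j3.853 Ω = 3.853∠90.0° Ω.
Step 4 — Source phasor: V = 70.1∠-90.0° V = 0 - j70.1 V.
Step 5 — Current: I = V / Z = -18.19 A = 18.19∠-180.0° A.
Step 6 — Complex power: S = V·I* = 0 + j1275 VA.
Step 7 — Real power: P = Re(S) = 0 W.
Step 8 — Reactive power: Q = Im(S) = 1275 VAR.
Step 9 — Apparent power: |S| = 1275 VA.
Step 10 — Power factor: PF = P/|S| = 0 (lagging).

(a) P = 0 W  (b) Q = 1275 VAR  (c) S = 1275 VA  (d) PF = 0 (lagging)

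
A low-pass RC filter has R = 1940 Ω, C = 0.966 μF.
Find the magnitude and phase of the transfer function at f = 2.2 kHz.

Step 1 — Angular frequency: ω = 2π·2200 = 1.382e+04 rad/s.
Step 2 — Transfer function: H(jω) = 1/(1 + jωRC).
Step 3 — Denominator: 1 + jωRC = 1 + j·1.382e+04·1940·9.66e-07 = 1 + j25.9.
Step 4 — H = 0.001488 - j0.03855.
Step 5 — Magnitude: |H| = 0.03857 (-28.3 dB); phase: φ = -87.8°.

|H| = 0.03857 (-28.3 dB), φ = -87.8°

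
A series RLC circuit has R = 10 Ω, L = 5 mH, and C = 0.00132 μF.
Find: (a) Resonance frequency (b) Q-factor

Step 1 — Resonance condition Im(Z)=0 gives ω₀ = 1/√(LC).
Step 2 — ω₀ = 1/√(0.005·1.32e-09) = 3.892e+05 rad/s.
Step 3 — f₀ = ω₀/(2π) = 6.195e+04 Hz.
Step 4 — Series Q: Q = ω₀L/R = 3.892e+05·0.005/10 = 194.6.

(a) f₀ = 6.195e+04 Hz  (b) Q = 194.6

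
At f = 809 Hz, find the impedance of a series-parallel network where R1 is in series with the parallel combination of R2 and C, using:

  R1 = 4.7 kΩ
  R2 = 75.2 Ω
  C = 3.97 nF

Step 1 — Angular frequency: ω = 2π·f = 2π·809 = 5083 rad/s.
Step 2 — Component impedances:
  R1: Z = R = 4700 Ω
  R2: Z = R = 75.2 Ω
  C: Z = 1/(jωC) = -j/(ω·C) = 0 - j4.955e+04 Ω
Step 3 — Parallel branch: R2 || C = 1/(1/R2 + 1/C) = 75.2 - j0.1141 Ω.
Step 4 — Series with R1: Z_total = R1 + (R2 || C) = 4775 - j0.1141 Ω = 4775∠-0.0° Ω.

Z = 4775 - j0.1141 Ω = 4775∠-0.0° Ω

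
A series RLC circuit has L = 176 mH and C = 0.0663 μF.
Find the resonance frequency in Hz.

Step 1 — Resonance condition Im(Z)=0 gives ω₀ = 1/√(LC).
Step 2 — ω₀ = 1/√(0.176·6.63e-08) = 9257 rad/s.
Step 3 — f₀ = ω₀/(2π) = 1473 Hz.

f₀ = 1473 Hz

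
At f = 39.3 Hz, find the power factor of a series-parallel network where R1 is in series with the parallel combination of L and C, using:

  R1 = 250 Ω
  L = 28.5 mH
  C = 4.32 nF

Step 1 — Angular frequency: ω = 2π·f = 2π·39.3 = 246.9 rad/s.
Step 2 — Component impedances:
  R1: Z = R = 250 Ω
  L: Z = jωL = j·246.9·0.0285 = 0 + j7.037 Ω
  C: Z = 1/(jωC) = -j/(ω·C) = 0 - j9.374e+05 Ω
Step 3 — Parallel branch: L || C = 1/(1/L + 1/C) = 0 + j7.038 Ω.
Step 4 — Series with R1: Z_total = R1 + (L || C) = 250 + j7.038 Ω = 250.1∠1.6° Ω.
Step 5 — Power factor: PF = cos(φ) = Re(Z)/|Z| = 250/250.1 = 0.9996.
Step 6 — Type: Im(Z) = 7.038 ⇒ lagging (phase φ = 1.6°).

PF = 0.9996 (lagging, φ = 1.6°)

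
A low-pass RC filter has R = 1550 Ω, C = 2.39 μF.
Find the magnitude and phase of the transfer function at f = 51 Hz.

Step 1 — Angular frequency: ω = 2π·51 = 320.4 rad/s.
Step 2 — Transfer function: H(jω) = 1/(1 + jωRC).
Step 3 — Denominator: 1 + jωRC = 1 + j·320.4·1550·2.39e-06 = 1 + j1.187.
Step 4 — H = 0.4151 - j0.4927.
Step 5 — Magnitude: |H| = 0.6443 (-3.8 dB); phase: φ = -49.9°.

|H| = 0.6443 (-3.8 dB), φ = -49.9°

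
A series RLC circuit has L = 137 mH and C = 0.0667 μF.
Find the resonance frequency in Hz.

Step 1 — Resonance condition Im(Z)=0 gives ω₀ = 1/√(LC).
Step 2 — ω₀ = 1/√(0.137·6.67e-08) = 1.046e+04 rad/s.
Step 3 — f₀ = ω₀/(2π) = 1665 Hz.

f₀ = 1665 Hz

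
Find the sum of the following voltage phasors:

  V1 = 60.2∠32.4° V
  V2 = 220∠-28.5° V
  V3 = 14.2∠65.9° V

Step 1 — Convert each phasor to rectangular form:
  V1 = 60.2·(cos(32.4°) + j·sin(32.4°)) = 50.83 + j32.26 V
  V2 = 220·(cos(-28.5°) + j·sin(-28.5°)) = 193.3 - j105 V
  V3 = 14.2·(cos(65.9°) + j·sin(65.9°)) = 5.798 + j12.96 V
Step 2 — Sum components: V_total = 250 - j59.76 V.
Step 3 — Convert to polar: |V_total| = 257 V, ∠V_total = -13.4°.

V_total = 257∠-13.4° V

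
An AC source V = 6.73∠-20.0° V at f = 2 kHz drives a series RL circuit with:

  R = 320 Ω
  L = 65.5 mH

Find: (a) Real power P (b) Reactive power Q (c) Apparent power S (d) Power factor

Step 1 — Angular frequency: ω = 2π·f = 2π·2000 = 1.257e+04 rad/s.
Step 2 — Component impedances:
  R: Z = R = 320 Ω
  L: Z = jωL = j·1.257e+04·0.0655 = 0 + j823.1 Ω
Step 3 — Series combination: Z_total = R + L = 320 + j823.1 Ω = 883.1∠68.8° Ω.
Step 4 — Source phasor: V = 6.73∠-20.0° V = 6.324 - j2.302 V.
Step 5 — Current: I = V / Z = 0.0001656 - j0.007619 A = 0.007621∠-88.8° A.
Step 6 — Complex power: S = V·I* = 0.01858 + j0.0478 VA.
Step 7 — Real power: P = Re(S) = 0.01858 W.
Step 8 — Reactive power: Q = Im(S) = 0.0478 VAR.
Step 9 — Apparent power: |S| = 0.05129 VA.
Step 10 — Power factor: PF = P/|S| = 0.3624 (lagging).

(a) P = 0.01858 W  (b) Q = 0.0478 VAR  (c) S = 0.05129 VA  (d) PF = 0.3624 (lagging)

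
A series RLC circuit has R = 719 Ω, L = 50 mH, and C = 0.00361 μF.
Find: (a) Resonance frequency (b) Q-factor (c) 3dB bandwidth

Step 1 — Resonance: ω₀ = 1/√(LC) = 1/√(0.05·3.61e-09) = 7.443e+04 rad/s.
Step 2 — f₀ = ω₀/(2π) = 1.185e+04 Hz.
Step 3 — Series Q: Q = ω₀L/R = 7.443e+04·0.05/719 = 5.176.
Step 4 — Bandwidth: Δω = ω₀/Q = 1.438e+04 rad/s; BW = Δω/(2π) = 2289 Hz.

(a) f₀ = 1.185e+04 Hz  (b) Q = 5.176  (c) BW = 2289 Hz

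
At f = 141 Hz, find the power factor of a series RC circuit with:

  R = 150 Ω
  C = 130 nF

Step 1 — Angular frequency: ω = 2π·f = 2π·141 = 885.9 rad/s.
Step 2 — Component impedances:
  R: Z = R = 150 Ω
  C: Z = 1/(jωC) = -j/(ω·C) = 0 - j8683 Ω
Step 3 — Series combination: Z_total = R + C = 150 - j8683 Ω = 8684∠-89.0° Ω.
Step 4 — Power factor: PF = cos(φ) = Re(Z)/|Z| = 150/8684 = 0.01727.
Step 5 — Type: Im(Z) = -8683 ⇒ leading (phase φ = -89.0°).

PF = 0.01727 (leading, φ = -89.0°)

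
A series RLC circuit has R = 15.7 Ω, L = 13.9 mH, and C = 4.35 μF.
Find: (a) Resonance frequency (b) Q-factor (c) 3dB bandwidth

Step 1 — Resonance: ω₀ = 1/√(LC) = 1/√(0.0139·4.35e-06) = 4067 rad/s.
Step 2 — f₀ = ω₀/(2π) = 647.2 Hz.
Step 3 — Series Q: Q = ω₀L/R = 4067·0.0139/15.7 = 3.601.
Step 4 — Bandwidth: Δω = ω₀/Q = 1129 rad/s; BW = Δω/(2π) = 179.8 Hz.

(a) f₀ = 647.2 Hz  (b) Q = 3.601  (c) BW = 179.8 Hz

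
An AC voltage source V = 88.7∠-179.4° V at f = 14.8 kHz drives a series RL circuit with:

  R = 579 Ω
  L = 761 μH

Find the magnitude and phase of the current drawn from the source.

Step 1 — Angular frequency: ω = 2π·f = 2π·1.48e+04 = 9.299e+04 rad/s.
Step 2 — Component impedances:
  R: Z = R = 579 Ω
  L: Z = jωL = j·9.299e+04·0.000761 = 0 + j70.77 Ω
Step 3 — Series combination: Z_total = R + L = 579 + j70.77 Ω = 583.3∠7.0° Ω.
Step 4 — Source phasor: V = 88.7∠-179.4° V = -88.7 - j0.9288 V.
Step 5 — Ohm's law: I = V / Z_total = (-88.7 - j0.9288) / (579 + j70.77) = -0.1511 + j0.01687 A.
Step 6 — Convert to polar: |I| = 0.1521 A, ∠I = 173.6°.

I = 0.1521∠173.6° A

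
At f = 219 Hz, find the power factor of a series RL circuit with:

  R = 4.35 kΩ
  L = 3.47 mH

Step 1 — Angular frequency: ω = 2π·f = 2π·219 = 1376 rad/s.
Step 2 — Component impedances:
  R: Z = R = 4350 Ω
  L: Z = jωL = j·1376·0.00347 = 0 + j4.775 Ω
Step 3 — Series combination: Z_total = R + L = 4350 + j4.775 Ω = 4350∠0.1° Ω.
Step 4 — Power factor: PF = cos(φ) = Re(Z)/|Z| = 4350/4350 = 1.
Step 5 — Type: Im(Z) = 4.775 ⇒ lagging (phase φ = 0.1°).

PF = 1 (lagging, φ = 0.1°)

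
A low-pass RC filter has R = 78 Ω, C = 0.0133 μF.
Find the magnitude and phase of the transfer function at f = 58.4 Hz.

Step 1 — Angular frequency: ω = 2π·58.4 = 366.9 rad/s.
Step 2 — Transfer function: H(jω) = 1/(1 + jωRC).
Step 3 — Denominator: 1 + jωRC = 1 + j·366.9·78·1.33e-08 = 1 + j0.0003807.
Step 4 — H = 1 - j0.0003807.
Step 5 — Magnitude: |H| = 1 (-0.0 dB); phase: φ = -0.0°.

|H| = 1 (-0.0 dB), φ = -0.0°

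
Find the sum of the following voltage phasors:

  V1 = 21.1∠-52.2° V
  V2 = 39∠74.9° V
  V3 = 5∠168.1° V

Step 1 — Convert each phasor to rectangular form:
  V1 = 21.1·(cos(-52.2°) + j·sin(-52.2°)) = 12.93 - j16.67 V
  V2 = 39·(cos(74.9°) + j·sin(74.9°)) = 10.16 + j37.65 V
  V3 = 5·(cos(168.1°) + j·sin(168.1°)) = -4.893 + j1.031 V
Step 2 — Sum components: V_total = 18.2 + j22.01 V.
Step 3 — Convert to polar: |V_total| = 28.56 V, ∠V_total = 50.4°.

V_total = 28.56∠50.4° V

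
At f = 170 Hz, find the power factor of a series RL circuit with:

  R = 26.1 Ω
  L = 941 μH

Step 1 — Angular frequency: ω = 2π·f = 2π·170 = 1068 rad/s.
Step 2 — Component impedances:
  R: Z = R = 26.1 Ω
  L: Z = jωL = j·1068·0.000941 = 0 + j1.005 Ω
Step 3 — Series combination: Z_total = R + L = 26.1 + j1.005 Ω = 26.12∠2.2° Ω.
Step 4 — Power factor: PF = cos(φ) = Re(Z)/|Z| = 26.1/26.119 = 0.9993.
Step 5 — Type: Im(Z) = 1.005 ⇒ lagging (phase φ = 2.2°).

PF = 0.9993 (lagging, φ = 2.2°)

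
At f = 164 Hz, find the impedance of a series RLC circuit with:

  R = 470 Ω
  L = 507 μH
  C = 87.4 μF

Step 1 — Angular frequency: ω = 2π·f = 2π·164 = 1030 rad/s.
Step 2 — Component impedances:
  R: Z = R = 470 Ω
  L: Z = jωL = j·1030·0.000507 = 0 + j0.5224 Ω
  C: Z = 1/(jωC) = -j/(ω·C) = 0 - j11.1 Ω
Step 3 — Series combination: Z_total = R + L + C = 470 - j10.58 Ω = 470.1∠-1.3° Ω.

Z = 470 - j10.58 Ω = 470.1∠-1.3° Ω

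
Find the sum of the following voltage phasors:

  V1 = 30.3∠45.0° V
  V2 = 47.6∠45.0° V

Step 1 — Convert each phasor to rectangular form:
  V1 = 30.3·(cos(45.0°) + j·sin(45.0°)) = 21.43 + j21.43 V
  V2 = 47.6·(cos(45.0°) + j·sin(45.0°)) = 33.66 + j33.66 V
Step 2 — Sum components: V_total = 55.08 + j55.08 V.
Step 3 — Convert to polar: |V_total| = 77.9 V, ∠V_total = 45.0°.

V_total = 77.9∠45.0° V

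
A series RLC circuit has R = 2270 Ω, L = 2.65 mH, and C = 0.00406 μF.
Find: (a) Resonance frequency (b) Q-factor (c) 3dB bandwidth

Step 1 — Resonance: ω₀ = 1/√(LC) = 1/√(0.00265·4.06e-09) = 3.049e+05 rad/s.
Step 2 — f₀ = ω₀/(2π) = 4.852e+04 Hz.
Step 3 — Series Q: Q = ω₀L/R = 3.049e+05·0.00265/2270 = 0.3559.
Step 4 — Bandwidth: Δω = ω₀/Q = 8.566e+05 rad/s; BW = Δω/(2π) = 1.363e+05 Hz.

(a) f₀ = 4.852e+04 Hz  (b) Q = 0.3559  (c) BW = 1.363e+05 Hz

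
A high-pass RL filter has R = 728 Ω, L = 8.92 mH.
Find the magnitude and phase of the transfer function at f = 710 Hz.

Step 1 — Angular frequency: ω = 2π·710 = 4461 rad/s.
Step 2 — Transfer function: H(jω) = jωL/(R + jωL).
Step 3 — Numerator jωL = j·39.79; denominator R + jωL = 728 + j39.79.
Step 4 — H = 0.002979 + j0.0545.
Step 5 — Magnitude: |H| = 0.05458 (-25.3 dB); phase: φ = 86.9°.

|H| = 0.05458 (-25.3 dB), φ = 86.9°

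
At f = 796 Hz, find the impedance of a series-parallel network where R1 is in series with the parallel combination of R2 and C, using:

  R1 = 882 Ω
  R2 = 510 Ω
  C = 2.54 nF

Step 1 — Angular frequency: ω = 2π·f = 2π·796 = 5001 rad/s.
Step 2 — Component impedances:
  R1: Z = R = 882 Ω
  R2: Z = R = 510 Ω
  C: Z = 1/(jωC) = -j/(ω·C) = 0 - j7.872e+04 Ω
Step 3 — Parallel branch: R2 || C = 1/(1/R2 + 1/C) = 510 - j3.304 Ω.
Step 4 — Series with R1: Z_total = R1 + (R2 || C) = 1392 - j3.304 Ω = 1392∠-0.1° Ω.

Z = 1392 - j3.304 Ω = 1392∠-0.1° Ω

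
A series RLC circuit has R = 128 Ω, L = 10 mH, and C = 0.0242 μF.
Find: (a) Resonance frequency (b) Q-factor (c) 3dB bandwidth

Step 1 — Resonance: ω₀ = 1/√(LC) = 1/√(0.01·2.42e-08) = 6.428e+04 rad/s.
Step 2 — f₀ = ω₀/(2π) = 1.023e+04 Hz.
Step 3 — Series Q: Q = ω₀L/R = 6.428e+04·0.01/128 = 5.022.
Step 4 — Bandwidth: Δω = ω₀/Q = 1.28e+04 rad/s; BW = Δω/(2π) = 2037 Hz.

(a) f₀ = 1.023e+04 Hz  (b) Q = 5.022  (c) BW = 2037 Hz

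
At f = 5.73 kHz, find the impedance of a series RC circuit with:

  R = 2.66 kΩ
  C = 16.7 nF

Step 1 — Angular frequency: ω = 2π·f = 2π·5730 = 3.6e+04 rad/s.
Step 2 — Component impedances:
  R: Z = R = 2660 Ω
  C: Z = 1/(jωC) = -j/(ω·C) = 0 - j1663 Ω
Step 3 — Series combination: Z_total = R + C = 2660 - j1663 Ω = 3137∠-32.0° Ω.

Z = 2660 - j1663 Ω = 3137∠-32.0° Ω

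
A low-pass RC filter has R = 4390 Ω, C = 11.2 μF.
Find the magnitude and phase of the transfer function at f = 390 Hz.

Step 1 — Angular frequency: ω = 2π·390 = 2450 rad/s.
Step 2 — Transfer function: H(jω) = 1/(1 + jωRC).
Step 3 — Denominator: 1 + jωRC = 1 + j·2450·4390·1.12e-05 = 1 + j120.5.
Step 4 — H = 6.888e-05 - j0.008299.
Step 5 — Magnitude: |H| = 0.0083 (-41.6 dB); phase: φ = -89.5°.

|H| = 0.0083 (-41.6 dB), φ = -89.5°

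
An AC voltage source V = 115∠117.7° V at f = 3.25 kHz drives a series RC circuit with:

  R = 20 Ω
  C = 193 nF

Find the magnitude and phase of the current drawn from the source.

Step 1 — Angular frequency: ω = 2π·f = 2π·3250 = 2.042e+04 rad/s.
Step 2 — Component impedances:
  R: Z = R = 20 Ω
  C: Z = 1/(jωC) = -j/(ω·C) = 0 - j253.7 Ω
Step 3 — Series combination: Z_total = R + C = 20 - j253.7 Ω = 254.5∠-85.5° Ω.
Step 4 — Source phasor: V = 115∠117.7° V = -53.46 + j101.8 V.
Step 5 — Ohm's law: I = V / Z_total = (-53.46 + j101.8) / (20 - j253.7) = -0.4153 - j0.1779 A.
Step 6 — Convert to polar: |I| = 0.4518 A, ∠I = -156.8°.

I = 0.4518∠-156.8° A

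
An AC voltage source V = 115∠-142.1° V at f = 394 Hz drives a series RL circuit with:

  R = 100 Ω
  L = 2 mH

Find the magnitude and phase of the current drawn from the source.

Step 1 — Angular frequency: ω = 2π·f = 2π·394 = 2476 rad/s.
Step 2 — Component impedances:
  R: Z = R = 100 Ω
  L: Z = jωL = j·2476·0.002 = 0 + j4.951 Ω
Step 3 — Series combination: Z_total = R + L = 100 + j4.951 Ω = 100.1∠2.8° Ω.
Step 4 — Source phasor: V = 115∠-142.1° V = -90.74 - j70.64 V.
Step 5 — Ohm's law: I = V / Z_total = (-90.74 - j70.64) / (100 + j4.951) = -0.9401 - j0.6599 A.
Step 6 — Convert to polar: |I| = 1.149 A, ∠I = -144.9°.

I = 1.149∠-144.9° A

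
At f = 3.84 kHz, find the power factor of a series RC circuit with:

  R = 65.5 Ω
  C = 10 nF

Step 1 — Angular frequency: ω = 2π·f = 2π·3840 = 2.413e+04 rad/s.
Step 2 — Component impedances:
  R: Z = R = 65.5 Ω
  C: Z = 1/(jωC) = -j/(ω·C) = 0 - j4145 Ω
Step 3 — Series combination: Z_total = R + C = 65.5 - j4145 Ω = 4145∠-89.1° Ω.
Step 4 — Power factor: PF = cos(φ) = Re(Z)/|Z| = 65.5/4145 = 0.0158.
Step 5 — Type: Im(Z) = -4145 ⇒ leading (phase φ = -89.1°).

PF = 0.0158 (leading, φ = -89.1°)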